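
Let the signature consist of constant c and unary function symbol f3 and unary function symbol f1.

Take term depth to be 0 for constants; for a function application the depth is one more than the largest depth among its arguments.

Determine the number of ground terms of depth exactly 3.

Write N_k for the number of ground terms of depth ≤ k. A term of depth ≤ k is either a constant or a function symbol applied to arguments of depth ≤ k−1, so N_k = 1 + N_{k-1} + N_{k-1}.
N_0 = 1
N_1 = 1 + 1 + 1 = 3
N_2 = 1 + 3 + 3 = 7
N_3 = 1 + 7 + 7 = 15
Terms of depth exactly 3: N_3 − N_2 = 15 − 7 = 8.

8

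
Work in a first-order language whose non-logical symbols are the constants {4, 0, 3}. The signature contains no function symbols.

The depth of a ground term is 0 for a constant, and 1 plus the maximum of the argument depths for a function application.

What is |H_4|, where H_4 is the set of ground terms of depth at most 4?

3

With no function symbols every ground term is a constant, so there are exactly 3 ground terms at every depth bound.
N_0 = 3
N_1 = 3
N_2 = 3
N_3 = 3
N_4 = 3
Explicitly: 4, 0, 3.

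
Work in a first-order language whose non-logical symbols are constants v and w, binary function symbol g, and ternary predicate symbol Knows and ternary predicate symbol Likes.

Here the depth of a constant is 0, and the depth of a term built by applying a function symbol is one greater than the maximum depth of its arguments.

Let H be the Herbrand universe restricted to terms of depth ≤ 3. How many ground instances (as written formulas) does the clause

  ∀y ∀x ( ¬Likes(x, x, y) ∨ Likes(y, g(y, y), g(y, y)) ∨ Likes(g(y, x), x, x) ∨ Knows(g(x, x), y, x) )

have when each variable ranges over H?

Ground terms of depth ≤ 3:
  If N_k denotes the number of depth-≤k ground terms, the 2 constants give N_0 = 2, and each function symbol of arity r contributes N_{k-1}^r new terms at level k: N_k = 2 + N_{k-1}^2.
  N_0 = 2
  N_1 = 2 + 2^2 = 6
  N_2 = 2 + 6^2 = 38
  N_3 = 2 + 38^2 = 1446
So there are 1446 ground terms available for substitution.
There are 2 variables to instantiate (y, x), each occurring in at least one literal, so different choices give different ground instances.
Number of ground instances = 1446^2 = 2090916.

2090916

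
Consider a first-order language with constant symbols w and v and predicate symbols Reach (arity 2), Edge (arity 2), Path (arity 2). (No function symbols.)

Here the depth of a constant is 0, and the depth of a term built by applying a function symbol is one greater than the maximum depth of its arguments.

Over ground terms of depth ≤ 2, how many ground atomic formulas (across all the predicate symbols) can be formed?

12

First count ground terms of depth ≤ 2.
With no function symbols every ground term is a constant, so there are exactly 2 ground terms at every depth bound.
N_0 = 2
N_1 = 2
N_2 = 2
So |H| = 2.
Each predicate of arity r yields |H|^r ground atoms (one per choice of an r-tuple from H):
  Reach: 2^2 = 4;  Edge: 2^2 = 4;  Path: 2^2 = 4
Total ground atoms: 4 + 4 + 4 = 12.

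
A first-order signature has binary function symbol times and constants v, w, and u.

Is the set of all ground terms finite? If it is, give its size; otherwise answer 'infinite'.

The signature has at least one function symbol (times, arity 2) and at least one constant (v).
Iterating times gives infinitely many distinct ground terms: v, times(v, v), times(times(v, v), times(v, v)), ...
So the Herbrand universe is infinite.

infinite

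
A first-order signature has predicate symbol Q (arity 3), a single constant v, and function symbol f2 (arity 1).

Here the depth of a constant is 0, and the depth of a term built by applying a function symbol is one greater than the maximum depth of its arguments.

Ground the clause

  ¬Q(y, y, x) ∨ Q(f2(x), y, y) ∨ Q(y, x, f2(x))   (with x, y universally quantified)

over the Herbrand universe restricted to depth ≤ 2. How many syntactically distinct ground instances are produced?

Ground terms of depth ≤ 2:
  Let N_k count ground terms of depth at most k. Each non-constant term of depth ≤ k is some function symbol applied to depth-≤(k−1) arguments, giving N_k = 1 + N_{k-1}.
  N_0 = 1
  N_1 = 1 + 1 = 2
  N_2 = 1 + 2 = 3
  Explicitly: v, f2(v), f2(f2(v)).
So there are 3 ground terms available for substitution.
The clause has 2 distinct variables (x, y), each appearing in the body. In the free term algebra distinct substitutions yield syntactically distinct ground instances.
Number of ground instances = 3^2 = 9.

9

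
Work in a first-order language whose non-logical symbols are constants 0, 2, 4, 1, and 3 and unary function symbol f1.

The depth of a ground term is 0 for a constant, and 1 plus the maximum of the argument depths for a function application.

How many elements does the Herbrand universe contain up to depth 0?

Write N_k for the number of ground terms of depth ≤ k. A term of depth ≤ k is either a constant or a function symbol applied to arguments of depth ≤ k−1, so N_k = 5 + N_{k-1}.
N_0 = 5
Explicitly: 0, 2, 4, 1, 3.

5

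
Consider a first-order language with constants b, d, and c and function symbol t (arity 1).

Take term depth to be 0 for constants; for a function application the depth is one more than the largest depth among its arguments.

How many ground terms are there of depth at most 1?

Count level by level. With function symbols t/1, the terms of depth ≤ k are the 3 constants together with each function applied to depth-≤(k−1) tuples, so N_k = 3 + N_{k-1}.
N_0 = 3
N_1 = 3 + 3 = 6
Explicitly: b, d, c, t(b), t(d), t(c).

6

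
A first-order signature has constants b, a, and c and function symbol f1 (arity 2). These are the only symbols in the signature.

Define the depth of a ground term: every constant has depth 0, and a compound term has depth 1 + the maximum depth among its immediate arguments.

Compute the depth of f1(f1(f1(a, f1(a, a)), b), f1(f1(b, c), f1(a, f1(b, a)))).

4

depth(f1(a, a)) = 1 + max(0, 0) = 1
depth(f1(a, f1(a, a))) = 1 + max(0, 1) = 2
depth(f1(f1(a, f1(a, a)), b)) = 1 + max(2, 0) = 3
depth(f1(b, c)) = 1 + max(0, 0) = 1
depth(f1(b, a)) = 1 + max(0, 0) = 1
depth(f1(a, f1(b, a))) = 1 + max(0, 1) = 2
depth(f1(f1(b, c), f1(a, f1(b, a)))) = 1 + max(1, 2) = 3
depth(f1(f1(f1(a, f1(a, a)), b), f1(f1(b, c), f1(a, f1(b, a))))) = 1 + max(3, 3) = 4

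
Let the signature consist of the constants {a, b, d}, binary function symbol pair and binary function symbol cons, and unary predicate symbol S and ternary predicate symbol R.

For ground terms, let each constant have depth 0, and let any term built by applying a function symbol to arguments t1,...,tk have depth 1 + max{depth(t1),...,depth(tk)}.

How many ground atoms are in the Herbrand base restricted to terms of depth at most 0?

30

First count ground terms of depth ≤ 0.
Count level by level. With function symbols pair/2, cons/2, the terms of depth ≤ k are the 3 constants together with each function applied to depth-≤(k−1) tuples, so N_k = 3 + N_{k-1}^2 + N_{k-1}^2.
N_0 = 3
Explicitly: a, b, d.
So |H| = 3.
For each predicate symbol, the number of ground atoms is |H| raised to its arity; summing:
  S: 3;  R: 3^3 = 27
Total ground atoms: 3 + 27 = 30.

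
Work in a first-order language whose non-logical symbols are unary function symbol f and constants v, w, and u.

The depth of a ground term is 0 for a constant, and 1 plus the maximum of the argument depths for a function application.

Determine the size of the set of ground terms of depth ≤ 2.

Write N_k for the number of ground terms of depth ≤ k. A term of depth ≤ k is either a constant or a function symbol applied to arguments of depth ≤ k−1, so N_k = 3 + N_{k-1}.
N_0 = 3
N_1 = 3 + 3 = 6
N_2 = 3 + 6 = 9
Explicitly: v, w, u, f(v), f(w), f(u), f(f(v)), f(f(w)), f(f(u)).

9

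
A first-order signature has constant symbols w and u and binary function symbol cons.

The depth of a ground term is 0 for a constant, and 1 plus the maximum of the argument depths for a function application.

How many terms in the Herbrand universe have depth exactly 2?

Write N_k for the number of ground terms of depth ≤ k. A term of depth ≤ k is either a constant or a function symbol applied to arguments of depth ≤ k−1, so N_k = 2 + N_{k-1}^2.
N_0 = 2
N_1 = 2 + 2^2 = 6
N_2 = 2 + 6^2 = 38
Terms of depth exactly 2: N_2 − N_1 = 38 − 6 = 32.

32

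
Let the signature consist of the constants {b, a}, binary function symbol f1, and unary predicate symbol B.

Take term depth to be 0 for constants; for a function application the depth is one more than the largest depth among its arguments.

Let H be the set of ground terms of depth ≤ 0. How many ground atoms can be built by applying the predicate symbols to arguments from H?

First count ground terms of depth ≤ 0.
If N_k denotes the number of depth-≤k ground terms, the 2 constants give N_0 = 2, and each function symbol of arity r contributes N_{k-1}^r new terms at level k: N_k = 2 + N_{k-1}^2.
N_0 = 2
Explicitly: b, a.
So |H| = 2.
For each predicate symbol, the number of ground atoms is |H| raised to its arity; summing:
  B: 2
Total ground atoms: 2.

2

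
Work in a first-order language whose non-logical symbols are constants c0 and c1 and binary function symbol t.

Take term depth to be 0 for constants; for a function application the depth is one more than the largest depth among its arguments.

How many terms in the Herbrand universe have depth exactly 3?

Let N_k = |{terms of depth ≤ k}|. Then N_0 = 2 and N_k = 2 + N_{k-1}^2 for k ≥ 1 (one summand per function symbol, arity giving the exponent).
N_0 = 2
N_1 = 2 + 2^2 = 6
N_2 = 2 + 6^2 = 38
N_3 = 2 + 38^2 = 1446
Terms of depth exactly 3: N_3 − N_2 = 1446 − 38 = 1408.

1408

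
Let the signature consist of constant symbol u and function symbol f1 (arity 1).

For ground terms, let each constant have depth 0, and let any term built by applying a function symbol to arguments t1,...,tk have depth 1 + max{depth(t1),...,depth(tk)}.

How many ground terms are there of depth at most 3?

4

Count level by level. With function symbols f1/1, the terms of depth ≤ k are the 1 constant together with each function applied to depth-≤(k−1) tuples, so N_k = 1 + N_{k-1}.
N_0 = 1
N_1 = 1 + 1 = 2
N_2 = 1 + 2 = 3
N_3 = 1 + 3 = 4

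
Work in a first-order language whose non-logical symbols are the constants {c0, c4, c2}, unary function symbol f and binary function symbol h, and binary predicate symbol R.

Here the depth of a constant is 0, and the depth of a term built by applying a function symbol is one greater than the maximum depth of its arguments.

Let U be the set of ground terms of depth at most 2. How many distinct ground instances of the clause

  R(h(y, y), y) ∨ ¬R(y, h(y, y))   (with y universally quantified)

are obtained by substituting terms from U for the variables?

243

Ground terms of depth ≤ 2:
  If N_k denotes the number of depth-≤k ground terms, the 3 constants give N_0 = 3, and each function symbol of arity r contributes N_{k-1}^r new terms at level k: N_k = 3 + N_{k-1} + N_{k-1}^2.
  N_0 = 3
  N_1 = 3 + 3 + 3^2 = 15
  N_2 = 3 + 15 + 15^2 = 243
So there are 243 ground terms available for substitution.
The body mentions the single quantified variable y; since ground terms form a free algebra, no two substitutions collapse to the same formula.
Number of ground instances = 243.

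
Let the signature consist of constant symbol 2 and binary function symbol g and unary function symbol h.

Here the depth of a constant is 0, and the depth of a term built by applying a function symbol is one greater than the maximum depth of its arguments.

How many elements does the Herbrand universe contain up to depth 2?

13

Let N_k = |{terms of depth ≤ k}|. Then N_0 = 1 and N_k = 1 + N_{k-1}^2 + N_{k-1} for k ≥ 1 (one summand per function symbol, arity giving the exponent).
N_0 = 1
N_1 = 1 + 1^2 + 1 = 3
N_2 = 1 + 3^2 + 3 = 13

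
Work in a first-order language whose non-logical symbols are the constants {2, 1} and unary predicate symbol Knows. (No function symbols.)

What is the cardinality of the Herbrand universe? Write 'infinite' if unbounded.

There are no function symbols, so every ground term is one of the 2 constants.
The Herbrand universe is {2, 1}, which is finite with 2 elements.

2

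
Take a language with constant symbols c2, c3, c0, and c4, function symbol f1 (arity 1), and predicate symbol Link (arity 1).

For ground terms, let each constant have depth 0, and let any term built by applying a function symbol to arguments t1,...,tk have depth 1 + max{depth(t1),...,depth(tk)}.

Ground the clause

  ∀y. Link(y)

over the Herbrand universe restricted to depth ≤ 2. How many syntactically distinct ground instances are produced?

12

Ground terms of depth ≤ 2:
  If N_k denotes the number of depth-≤k ground terms, the 4 constants give N_0 = 4, and each function symbol of arity r contributes N_{k-1}^r new terms at level k: N_k = 4 + N_{k-1}.
  N_0 = 4
  N_1 = 4 + 4 = 8
  N_2 = 4 + 8 = 12
  Explicitly: c2, c3, c0, c4, f1(c2), f1(c3), f1(c0), f1(c4), f1(f1(c2)), f1(f1(c3)), f1(f1(c0)), f1(f1(c4)).
So there are 12 ground terms available for substitution.
The variable y ranges independently over the available ground terms, and distinct assignments produce distinct instances.
Number of ground instances = 12.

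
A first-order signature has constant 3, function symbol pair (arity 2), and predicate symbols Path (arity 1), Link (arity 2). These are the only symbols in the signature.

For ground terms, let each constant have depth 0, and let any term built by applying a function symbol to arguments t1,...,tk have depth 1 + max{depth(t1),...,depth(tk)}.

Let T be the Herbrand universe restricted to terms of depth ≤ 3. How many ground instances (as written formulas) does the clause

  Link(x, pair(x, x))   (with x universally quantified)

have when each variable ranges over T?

26

Ground terms of depth ≤ 3:
  Count level by level. With function symbols pair/2, the terms of depth ≤ k are the 1 constant together with each function applied to depth-≤(k−1) tuples, so N_k = 1 + N_{k-1}^2.
  N_0 = 1
  N_1 = 1 + 1^2 = 2
  N_2 = 1 + 2^2 = 5
  N_3 = 1 + 5^2 = 26
So there are 26 ground terms available for substitution.
There is 1 variable to instantiate (x),  occurring in at least one literal, so different choices give different ground instances.
Number of ground instances = 26.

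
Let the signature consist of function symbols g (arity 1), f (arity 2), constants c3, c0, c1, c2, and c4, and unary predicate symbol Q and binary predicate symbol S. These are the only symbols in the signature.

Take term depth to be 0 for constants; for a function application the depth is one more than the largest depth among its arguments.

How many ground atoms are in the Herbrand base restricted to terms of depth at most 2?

1601490

First count ground terms of depth ≤ 2.
Write N_k for the number of ground terms of depth ≤ k. A term of depth ≤ k is either a constant or a function symbol applied to arguments of depth ≤ k−1, so N_k = 5 + N_{k-1} + N_{k-1}^2.
N_0 = 5
N_1 = 5 + 5 + 5^2 = 35
N_2 = 5 + 35 + 35^2 = 1265
So |H| = 1265.
Each predicate of arity r yields |H|^r ground atoms (one per choice of an r-tuple from H):
  Q: 1265;  S: 1265^2 = 1600225
Total ground atoms: 1265 + 1600225 = 1601490.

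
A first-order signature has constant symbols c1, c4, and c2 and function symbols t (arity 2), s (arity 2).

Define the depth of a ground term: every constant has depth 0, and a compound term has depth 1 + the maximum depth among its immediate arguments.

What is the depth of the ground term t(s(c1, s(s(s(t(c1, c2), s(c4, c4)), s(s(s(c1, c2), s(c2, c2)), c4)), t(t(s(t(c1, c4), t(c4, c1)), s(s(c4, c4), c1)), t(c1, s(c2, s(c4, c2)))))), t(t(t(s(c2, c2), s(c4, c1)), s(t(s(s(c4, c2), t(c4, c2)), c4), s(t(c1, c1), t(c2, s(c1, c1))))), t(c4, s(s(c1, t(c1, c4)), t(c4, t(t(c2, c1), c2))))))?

7

depth(t(c1, c2)) = 1 + max(0, 0) = 1
depth(s(c4, c4)) = 1 + max(0, 0) = 1
depth(s(t(c1, c2), s(c4, c4))) = 1 + max(1, 1) = 2
depth(s(c1, c2)) = 1 + max(0, 0) = 1
depth(s(c2, c2)) = 1 + max(0, 0) = 1
depth(s(s(c1, c2), s(c2, c2))) = 1 + max(1, 1) = 2
depth(s(s(s(c1, c2), s(c2, c2)), c4)) = 1 + max(2, 0) = 3
depth(s(s(t(c1, c2), s(c4, c4)), s(s(s(c1, c2), s(c2, c2)), c4))) = 1 + max(2, 3) = 4
depth(t(c1, c4)) = 1 + max(0, 0) = 1
depth(t(c4, c1)) = 1 + max(0, 0) = 1
depth(s(t(c1, c4), t(c4, c1))) = 1 + max(1, 1) = 2
depth(s(s(c4, c4), c1)) = 1 + max(1, 0) = 2
depth(t(s(t(c1, c4), t(c4, c1)), s(s(c4, c4), c1))) = 1 + max(2, 2) = 3
depth(s(c4, c2)) = 1 + max(0, 0) = 1
depth(s(c2, s(c4, c2))) = 1 + max(0, 1) = 2
depth(t(c1, s(c2, s(c4, c2)))) = 1 + max(0, 2) = 3
depth(t(t(s(t(c1, c4), t(c4, c1)), s(s(c4, c4), c1)), t(c1, s(c2, s(c4, c2))))) = 1 + max(3, 3) = 4
depth(s(s(s(t(c1, c2), s(c4, c4)), s(s(s(c1, c2), s(c2, c2)), c4)), t(t(s(t(c1, c4), t(c4, c1)), s(s(c4, c4), c1)), t(c1, s(c2, s(c4, c2)))))) = 1 + max(4, 4) = 5
depth(s(c1, s(s(s(t(c1, c2), s(c4, c4)), s(s(s(c1, c2), s(c2, c2)), c4)), t(t(s(t(c1, c4), t(c4, c1)), s(s(c4, c4), c1)), t(c1, s(c2, s(c4, c2))))))) = 1 + max(0, 5) = 6
depth(s(c4, c1)) = 1 + max(0, 0) = 1
depth(t(s(c2, c2), s(c4, c1))) = 1 + max(1, 1) = 2
depth(t(c4, c2)) = 1 + max(0, 0) = 1
depth(s(s(c4, c2), t(c4, c2))) = 1 + max(1, 1) = 2
depth(t(s(s(c4, c2), t(c4, c2)), c4)) = 1 + max(2, 0) = 3
depth(t(c1, c1)) = 1 + max(0, 0) = 1
depth(s(c1, c1)) = 1 + max(0, 0) = 1
depth(t(c2, s(c1, c1))) = 1 + max(0, 1) = 2
depth(s(t(c1, c1), t(c2, s(c1, c1)))) = 1 + max(1, 2) = 3
depth(s(t(s(s(c4, c2), t(c4, c2)), c4), s(t(c1, c1), t(c2, s(c1, c1))))) = 1 + max(3, 3) = 4
depth(t(t(s(c2, c2), s(c4, c1)), s(t(s(s(c4, c2), t(c4, c2)), c4), s(t(c1, c1), t(c2, s(c1, c1)))))) = 1 + max(2, 4) = 5
depth(s(c1, t(c1, c4))) = 1 + max(0, 1) = 2
depth(t(c2, c1)) = 1 + max(0, 0) = 1
depth(t(t(c2, c1), c2)) = 1 + max(1, 0) = 2
depth(t(c4, t(t(c2, c1), c2))) = 1 + max(0, 2) = 3
depth(s(s(c1, t(c1, c4)), t(c4, t(t(c2, c1), c2)))) = 1 + max(2, 3) = 4
depth(t(c4, s(s(c1, t(c1, c4)), t(c4, t(t(c2, c1), c2))))) = 1 + max(0, 4) = 5
depth(t(t(t(s(c2, c2), s(c4, c1)), s(t(s(s(c4, c2), t(c4, c2)), c4), s(t(c1, c1), t(c2, s(c1, c1))))), t(c4, s(s(c1, t(c1, c4)), t(c4, t(t(c2, c1), c2)))))) = 1 + max(5, 5) = 6
depth(t(s(c1, s(s(s(t(c1, c2), s(c4, c4)), s(s(s(c1, c2), s(c2, c2)), c4)), t(t(s(t(c1, c4), t(c4, c1)), s(s(c4, c4), c1)), t(c1, s(c2, s(c4, c2)))))), t(t(t(s(c2, c2), s(c4, c1)), s(t(s(s(c4, c2), t(c4, c2)), c4), s(t(c1, c1), t(c2, s(c1, c1))))), t(c4, s(s(c1, t(c1, c4)), t(c4, t(t(c2, c1), c2))))))) = 1 + max(6, 6) = 7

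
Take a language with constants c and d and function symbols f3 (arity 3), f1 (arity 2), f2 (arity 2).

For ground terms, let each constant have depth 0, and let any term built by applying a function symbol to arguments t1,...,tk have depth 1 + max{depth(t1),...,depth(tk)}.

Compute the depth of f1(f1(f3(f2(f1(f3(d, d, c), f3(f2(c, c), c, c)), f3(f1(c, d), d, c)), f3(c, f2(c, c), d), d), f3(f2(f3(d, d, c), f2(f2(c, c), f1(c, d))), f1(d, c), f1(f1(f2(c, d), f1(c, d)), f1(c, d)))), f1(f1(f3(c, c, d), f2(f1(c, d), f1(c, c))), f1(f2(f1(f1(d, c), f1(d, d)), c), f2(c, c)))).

depth(f3(d, d, c)) = 1 + max(0, 0, 0) = 1
depth(f2(c, c)) = 1 + max(0, 0) = 1
depth(f3(f2(c, c), c, c)) = 1 + max(1, 0, 0) = 2
depth(f1(f3(d, d, c), f3(f2(c, c), c, c))) = 1 + max(1, 2) = 3
depth(f1(c, d)) = 1 + max(0, 0) = 1
depth(f3(f1(c, d), d, c)) = 1 + max(1, 0, 0) = 2
depth(f2(f1(f3(d, d, c), f3(f2(c, c), c, c)), f3(f1(c, d), d, c))) = 1 + max(3, 2) = 4
depth(f3(c, f2(c, c), d)) = 1 + max(0, 1, 0) = 2
depth(f3(f2(f1(f3(d, d, c), f3(f2(c, c), c, c)), f3(f1(c, d), d, c)), f3(c, f2(c, c), d), d)) = 1 + max(4, 2, 0) = 5
depth(f2(f2(c, c), f1(c, d))) = 1 + max(1, 1) = 2
depth(f2(f3(d, d, c), f2(f2(c, c), f1(c, d)))) = 1 + max(1, 2) = 3
depth(f1(d, c)) = 1 + max(0, 0) = 1
depth(f2(c, d)) = 1 + max(0, 0) = 1
depth(f1(f2(c, d), f1(c, d))) = 1 + max(1, 1) = 2
depth(f1(f1(f2(c, d), f1(c, d)), f1(c, d))) = 1 + max(2, 1) = 3
depth(f3(f2(f3(d, d, c), f2(f2(c, c), f1(c, d))), f1(d, c), f1(f1(f2(c, d), f1(c, d)), f1(c, d)))) = 1 + max(3, 1, 3) = 4
depth(f1(f3(f2(f1(f3(d, d, c), f3(f2(c, c), c, c)), f3(f1(c, d), d, c)), f3(c, f2(c, c), d), d), f3(f2(f3(d, d, c), f2(f2(c, c), f1(c, d))), f1(d, c), f1(f1(f2(c, d), f1(c, d)), f1(c, d))))) = 1 + max(5, 4) = 6
depth(f3(c, c, d)) = 1 + max(0, 0, 0) = 1
depth(f1(c, c)) = 1 + max(0, 0) = 1
depth(f2(f1(c, d), f1(c, c))) = 1 + max(1, 1) = 2
depth(f1(f3(c, c, d), f2(f1(c, d), f1(c, c)))) = 1 + max(1, 2) = 3
depth(f1(d, d)) = 1 + max(0, 0) = 1
depth(f1(f1(d, c), f1(d, d))) = 1 + max(1, 1) = 2
depth(f2(f1(f1(d, c), f1(d, d)), c)) = 1 + max(2, 0) = 3
depth(f1(f2(f1(f1(d, c), f1(d, d)), c), f2(c, c))) = 1 + max(3, 1) = 4
depth(f1(f1(f3(c, c, d), f2(f1(c, d), f1(c, c))), f1(f2(f1(f1(d, c), f1(d, d)), c), f2(c, c)))) = 1 + max(3, 4) = 5
depth(f1(f1(f3(f2(f1(f3(d, d, c), f3(f2(c, c), c, c)), f3(f1(c, d), d, c)), f3(c, f2(c, c), d), d), f3(f2(f3(d, d, c), f2(f2(c, c), f1(c, d))), f1(d, c), f1(f1(f2(c, d), f1(c, d)), f1(c, d)))), f1(f1(f3(c, c, d), f2(f1(c, d), f1(c, c))), f1(f2(f1(f1(d, c), f1(d, d)), c), f2(c, c))))) = 1 + max(6, 5) = 7

7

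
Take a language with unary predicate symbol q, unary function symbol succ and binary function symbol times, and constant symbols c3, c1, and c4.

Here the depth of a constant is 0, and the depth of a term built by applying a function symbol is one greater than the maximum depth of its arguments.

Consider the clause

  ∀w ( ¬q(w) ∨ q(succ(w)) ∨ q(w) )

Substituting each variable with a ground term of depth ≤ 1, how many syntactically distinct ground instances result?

Ground terms of depth ≤ 1:
  Let N_k = |{terms of depth ≤ k}|. Then N_0 = 3 and N_k = 3 + N_{k-1} + N_{k-1}^2 for k ≥ 1 (one summand per function symbol, arity giving the exponent).
  N_0 = 3
  N_1 = 3 + 3 + 3^2 = 15
So there are 15 ground terms available for substitution.
There is 1 variable to instantiate (w),  occurring in at least one literal, so different choices give different ground instances.
Number of ground instances = 15.

15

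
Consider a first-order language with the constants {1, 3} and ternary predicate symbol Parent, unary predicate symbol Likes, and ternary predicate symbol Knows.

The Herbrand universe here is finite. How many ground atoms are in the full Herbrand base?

18

With no function symbols, the Herbrand universe is just the 2 constants.
Ground atoms per predicate: Parent: 2^3 = 8, Likes: 2, Knows: 2^3 = 8.
Herbrand base size = 8 + 2 + 8 = 18.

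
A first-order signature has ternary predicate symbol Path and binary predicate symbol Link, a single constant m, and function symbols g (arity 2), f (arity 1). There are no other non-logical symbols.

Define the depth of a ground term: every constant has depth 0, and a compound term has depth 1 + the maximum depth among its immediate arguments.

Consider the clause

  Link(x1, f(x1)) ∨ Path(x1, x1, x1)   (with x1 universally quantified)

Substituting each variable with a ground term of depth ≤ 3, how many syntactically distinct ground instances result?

Ground terms of depth ≤ 3:
  Count level by level. With function symbols g/2, f/1, the terms of depth ≤ k are the 1 constant together with each function applied to depth-≤(k−1) tuples, so N_k = 1 + N_{k-1}^2 + N_{k-1}.
  N_0 = 1
  N_1 = 1 + 1^2 + 1 = 3
  N_2 = 1 + 3^2 + 3 = 13
  N_3 = 1 + 13^2 + 13 = 183
So there are 183 ground terms available for substitution.
The variable x1 ranges independently over the available ground terms, and distinct assignments produce distinct instances.
Number of ground instances = 183.

183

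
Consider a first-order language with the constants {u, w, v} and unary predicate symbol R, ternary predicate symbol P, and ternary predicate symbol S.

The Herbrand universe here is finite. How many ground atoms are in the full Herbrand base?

57

With no function symbols, the Herbrand universe is just the 3 constants.
Ground atoms per predicate: R: 3, P: 3^3 = 27, S: 3^3 = 27.
Herbrand base size = 3 + 27 + 27 = 57.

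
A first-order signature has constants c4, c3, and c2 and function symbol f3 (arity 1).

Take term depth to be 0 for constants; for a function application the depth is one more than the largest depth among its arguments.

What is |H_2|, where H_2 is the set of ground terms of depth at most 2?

9

If N_k denotes the number of depth-≤k ground terms, the 3 constants give N_0 = 3, and each function symbol of arity r contributes N_{k-1}^r new terms at level k: N_k = 3 + N_{k-1}.
N_0 = 3
N_1 = 3 + 3 = 6
N_2 = 3 + 6 = 9
Explicitly: c4, c3, c2, f3(c4), f3(c3), f3(c2), f3(f3(c4)), f3(f3(c3)), f3(f3(c2)).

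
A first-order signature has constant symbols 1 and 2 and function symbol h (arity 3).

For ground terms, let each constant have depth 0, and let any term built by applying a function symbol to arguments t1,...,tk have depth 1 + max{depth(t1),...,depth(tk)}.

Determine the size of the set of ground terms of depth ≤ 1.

If N_k denotes the number of depth-≤k ground terms, the 2 constants give N_0 = 2, and each function symbol of arity r contributes N_{k-1}^r new terms at level k: N_k = 2 + N_{k-1}^3.
N_0 = 2
N_1 = 2 + 2^3 = 10
Explicitly: 1, 2, h(1, 1, 1), h(1, 1, 2), h(1, 2, 1), h(1, 2, 2), h(2, 1, 1), h(2, 1, 2), h(2, 2, 1), h(2, 2, 2).

10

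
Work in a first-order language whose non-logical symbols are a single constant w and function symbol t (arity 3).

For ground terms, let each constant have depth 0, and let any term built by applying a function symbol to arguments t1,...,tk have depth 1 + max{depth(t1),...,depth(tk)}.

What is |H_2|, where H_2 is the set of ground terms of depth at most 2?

9

Count level by level. With function symbols t/3, the terms of depth ≤ k are the 1 constant together with each function applied to depth-≤(k−1) tuples, so N_k = 1 + N_{k-1}^3.
N_0 = 1
N_1 = 1 + 1^3 = 2
N_2 = 1 + 2^3 = 9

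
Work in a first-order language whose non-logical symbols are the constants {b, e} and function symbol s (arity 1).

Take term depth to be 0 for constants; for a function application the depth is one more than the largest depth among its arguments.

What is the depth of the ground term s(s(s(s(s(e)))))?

depth(s(e)) = 1 + depth(e) = 1 + 0 = 1
depth(s(s(e))) = 1 + depth(s(e)) = 1 + 1 = 2
depth(s(s(s(e)))) = 1 + depth(s(s(e))) = 1 + 2 = 3
depth(s(s(s(s(e))))) = 1 + depth(s(s(s(e)))) = 1 + 3 = 4
depth(s(s(s(s(s(e)))))) = 1 + depth(s(s(s(s(e))))) = 1 + 4 = 5

5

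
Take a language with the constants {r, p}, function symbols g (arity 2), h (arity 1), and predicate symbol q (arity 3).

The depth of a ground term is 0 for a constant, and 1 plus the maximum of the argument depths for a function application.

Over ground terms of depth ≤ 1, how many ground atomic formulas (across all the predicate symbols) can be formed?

First count ground terms of depth ≤ 1.
Count level by level. With function symbols g/2, h/1, the terms of depth ≤ k are the 2 constants together with each function applied to depth-≤(k−1) tuples, so N_k = 2 + N_{k-1}^2 + N_{k-1}.
N_0 = 2
N_1 = 2 + 2^2 + 2 = 8
So |H| = 8.
Ground atoms are formed by filling each argument slot of a predicate with a term from H, so an r-ary predicate gives |H|^r atoms:
  q: 8^3 = 512
Total ground atoms: 512.

512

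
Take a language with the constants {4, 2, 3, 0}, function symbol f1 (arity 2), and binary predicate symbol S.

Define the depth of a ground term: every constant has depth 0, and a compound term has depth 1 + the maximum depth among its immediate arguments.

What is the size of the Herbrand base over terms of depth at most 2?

163216

First count ground terms of depth ≤ 2.
Count level by level. With function symbols f1/2, the terms of depth ≤ k are the 4 constants together with each function applied to depth-≤(k−1) tuples, so N_k = 4 + N_{k-1}^2.
N_0 = 4
N_1 = 4 + 4^2 = 20
N_2 = 4 + 20^2 = 404
So |H| = 404.
Ground atoms are formed by filling each argument slot of a predicate with a term from H, so an r-ary predicate gives |H|^r atoms:
  S: 404^2 = 163216
Total ground atoms: 163216.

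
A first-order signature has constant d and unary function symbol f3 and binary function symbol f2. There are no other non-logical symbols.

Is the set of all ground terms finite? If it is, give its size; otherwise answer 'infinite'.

infinite

The signature has at least one function symbol (f3, arity 1) and at least one constant (d).
Iterating f3 gives infinitely many distinct ground terms: d, f3(d), f3(f3(d)), ...
So the Herbrand universe is infinite.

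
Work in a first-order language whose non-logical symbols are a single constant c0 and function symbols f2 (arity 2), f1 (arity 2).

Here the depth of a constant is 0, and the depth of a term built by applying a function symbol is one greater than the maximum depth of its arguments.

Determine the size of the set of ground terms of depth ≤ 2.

19

Write N_k for the number of ground terms of depth ≤ k. A term of depth ≤ k is either a constant or a function symbol applied to arguments of depth ≤ k−1, so N_k = 1 + N_{k-1}^2 + N_{k-1}^2.
N_0 = 1
N_1 = 1 + 1^2 + 1^2 = 3
N_2 = 1 + 3^2 + 3^2 = 19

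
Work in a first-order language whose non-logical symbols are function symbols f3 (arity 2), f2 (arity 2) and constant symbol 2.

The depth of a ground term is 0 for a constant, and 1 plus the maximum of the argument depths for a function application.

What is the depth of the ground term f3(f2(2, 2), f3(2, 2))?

2

depth(f2(2, 2)) = 1 + max(0, 0) = 1
depth(f3(2, 2)) = 1 + max(0, 0) = 1
depth(f3(f2(2, 2), f3(2, 2))) = 1 + max(1, 1) = 2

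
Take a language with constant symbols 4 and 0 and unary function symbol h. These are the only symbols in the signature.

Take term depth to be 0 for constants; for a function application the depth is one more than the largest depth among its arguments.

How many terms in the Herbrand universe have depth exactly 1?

2

Let N_k = |{terms of depth ≤ k}|. Then N_0 = 2 and N_k = 2 + N_{k-1} for k ≥ 1 (one summand per function symbol, arity giving the exponent).
N_0 = 2
N_1 = 2 + 2 = 4
Terms of depth exactly 1: N_1 − N_0 = 4 − 2 = 2.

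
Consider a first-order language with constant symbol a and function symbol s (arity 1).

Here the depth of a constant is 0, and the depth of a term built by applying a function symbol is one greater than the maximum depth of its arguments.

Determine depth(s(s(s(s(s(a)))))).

5

depth(s(a)) = 1 + depth(a) = 1 + 0 = 1
depth(s(s(a))) = 1 + depth(s(a)) = 1 + 1 = 2
depth(s(s(s(a)))) = 1 + depth(s(s(a))) = 1 + 2 = 3
depth(s(s(s(s(a))))) = 1 + depth(s(s(s(a)))) = 1 + 3 = 4
depth(s(s(s(s(s(a)))))) = 1 + depth(s(s(s(s(a))))) = 1 + 4 = 5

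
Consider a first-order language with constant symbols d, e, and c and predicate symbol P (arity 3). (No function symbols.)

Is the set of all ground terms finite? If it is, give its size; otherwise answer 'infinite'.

There are no function symbols, so every ground term is one of the 3 constants.
The Herbrand universe is {d, e, c}, which is finite with 3 elements.

3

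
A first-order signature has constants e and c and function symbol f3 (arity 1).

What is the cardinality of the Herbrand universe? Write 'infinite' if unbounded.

The signature has at least one function symbol (f3, arity 1) and at least one constant (e).
Iterating f3 gives infinitely many distinct ground terms: e, f3(e), f3(f3(e)), ...
So the Herbrand universe is infinite.

infinite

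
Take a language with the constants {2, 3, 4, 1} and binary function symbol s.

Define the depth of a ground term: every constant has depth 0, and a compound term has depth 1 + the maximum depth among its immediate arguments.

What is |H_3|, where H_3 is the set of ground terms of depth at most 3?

163220

Let N_k = |{terms of depth ≤ k}|. Then N_0 = 4 and N_k = 4 + N_{k-1}^2 for k ≥ 1 (one summand per function symbol, arity giving the exponent).
N_0 = 4
N_1 = 4 + 4^2 = 20
N_2 = 4 + 20^2 = 404
N_3 = 4 + 404^2 = 163220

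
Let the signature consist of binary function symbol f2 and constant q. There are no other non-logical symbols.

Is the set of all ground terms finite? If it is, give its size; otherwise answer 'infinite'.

The signature has at least one function symbol (f2, arity 2) and at least one constant (q).
Iterating f2 gives infinitely many distinct ground terms: q, f2(q, q), f2(f2(q, q), f2(q, q)), ...
So the Herbrand universe is infinite.

infinite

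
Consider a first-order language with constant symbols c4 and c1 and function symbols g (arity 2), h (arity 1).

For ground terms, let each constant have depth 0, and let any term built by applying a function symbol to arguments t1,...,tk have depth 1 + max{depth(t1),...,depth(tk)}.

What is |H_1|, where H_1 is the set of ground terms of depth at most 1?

8

If N_k denotes the number of depth-≤k ground terms, the 2 constants give N_0 = 2, and each function symbol of arity r contributes N_{k-1}^r new terms at level k: N_k = 2 + N_{k-1}^2 + N_{k-1}.
N_0 = 2
N_1 = 2 + 2^2 + 2 = 8
Explicitly: c4, c1, g(c4, c4), g(c4, c1), g(c1, c4), g(c1, c1), h(c4), h(c1).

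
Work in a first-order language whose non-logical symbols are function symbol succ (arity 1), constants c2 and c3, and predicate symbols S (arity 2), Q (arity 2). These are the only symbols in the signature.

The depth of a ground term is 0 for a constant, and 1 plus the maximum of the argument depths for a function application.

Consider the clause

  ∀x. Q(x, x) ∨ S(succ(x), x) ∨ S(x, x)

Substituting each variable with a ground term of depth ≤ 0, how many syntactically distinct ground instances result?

Ground terms of depth ≤ 0:
  Write N_k for the number of ground terms of depth ≤ k. A term of depth ≤ k is either a constant or a function symbol applied to arguments of depth ≤ k−1, so N_k = 2 + N_{k-1}.
  N_0 = 2
So there are 2 ground terms available for substitution.
The clause has 1 distinct variable (x), which appears in the body. In the free term algebra distinct substitutions yield syntactically distinct ground instances.
Number of ground instances = 2.

2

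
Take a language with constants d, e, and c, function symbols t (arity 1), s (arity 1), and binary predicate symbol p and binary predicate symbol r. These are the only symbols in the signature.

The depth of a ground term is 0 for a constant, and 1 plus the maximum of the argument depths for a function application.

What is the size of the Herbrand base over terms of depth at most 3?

First count ground terms of depth ≤ 3.
Let N_k = |{terms of depth ≤ k}|. Then N_0 = 3 and N_k = 3 + N_{k-1} + N_{k-1} for k ≥ 1 (one summand per function symbol, arity giving the exponent).
N_0 = 3
N_1 = 3 + 3 + 3 = 9
N_2 = 3 + 9 + 9 = 21
N_3 = 3 + 21 + 21 = 45
So |H| = 45.
Each predicate of arity r yields |H|^r ground atoms (one per choice of an r-tuple from H):
  p: 45^2 = 2025;  r: 45^2 = 2025
Total ground atoms: 2025 + 2025 = 4050.

4050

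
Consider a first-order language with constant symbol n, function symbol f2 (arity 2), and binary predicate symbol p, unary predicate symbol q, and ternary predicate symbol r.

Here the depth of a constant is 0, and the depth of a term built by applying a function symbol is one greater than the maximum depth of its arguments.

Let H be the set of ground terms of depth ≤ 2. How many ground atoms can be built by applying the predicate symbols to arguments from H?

155

First count ground terms of depth ≤ 2.
Let N_k count ground terms of depth at most k. Each non-constant term of depth ≤ k is some function symbol applied to depth-≤(k−1) arguments, giving N_k = 1 + N_{k-1}^2.
N_0 = 1
N_1 = 1 + 1^2 = 2
N_2 = 1 + 2^2 = 5
So |H| = 5.
Each predicate of arity r yields |H|^r ground atoms (one per choice of an r-tuple from H):
  p: 5^2 = 25;  q: 5;  r: 5^3 = 125
Total ground atoms: 25 + 5 + 125 = 155.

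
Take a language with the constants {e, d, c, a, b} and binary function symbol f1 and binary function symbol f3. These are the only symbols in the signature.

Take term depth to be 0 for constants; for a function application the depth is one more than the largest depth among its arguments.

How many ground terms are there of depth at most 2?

6055

Let N_k count ground terms of depth at most k. Each non-constant term of depth ≤ k is some function symbol applied to depth-≤(k−1) arguments, giving N_k = 5 + N_{k-1}^2 + N_{k-1}^2.
N_0 = 5
N_1 = 5 + 5^2 + 5^2 = 55
N_2 = 5 + 55^2 + 55^2 = 6055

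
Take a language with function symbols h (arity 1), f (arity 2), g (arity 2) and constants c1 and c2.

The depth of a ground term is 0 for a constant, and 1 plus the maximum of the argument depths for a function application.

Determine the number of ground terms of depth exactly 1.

10

Count level by level. With function symbols h/1, f/2, g/2, the terms of depth ≤ k are the 2 constants together with each function applied to depth-≤(k−1) tuples, so N_k = 2 + N_{k-1} + N_{k-1}^2 + N_{k-1}^2.
N_0 = 2
N_1 = 2 + 2 + 2^2 + 2^2 = 12
Terms of depth exactly 1: N_1 − N_0 = 12 − 2 = 10.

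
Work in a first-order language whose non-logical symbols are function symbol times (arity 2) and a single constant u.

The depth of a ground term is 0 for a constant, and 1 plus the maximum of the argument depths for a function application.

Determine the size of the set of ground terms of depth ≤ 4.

Let N_k count ground terms of depth at most k. Each non-constant term of depth ≤ k is some function symbol applied to depth-≤(k−1) arguments, giving N_k = 1 + N_{k-1}^2.
N_0 = 1
N_1 = 1 + 1^2 = 2
N_2 = 1 + 2^2 = 5
N_3 = 1 + 5^2 = 26
N_4 = 1 + 26^2 = 677

677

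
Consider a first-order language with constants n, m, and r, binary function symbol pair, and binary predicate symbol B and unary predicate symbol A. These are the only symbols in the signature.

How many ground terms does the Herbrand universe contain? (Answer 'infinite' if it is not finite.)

infinite

The signature has at least one function symbol (pair, arity 2) and at least one constant (n).
Iterating pair gives infinitely many distinct ground terms: n, pair(n, n), pair(pair(n, n), pair(n, n)), ...
So the Herbrand universe is infinite.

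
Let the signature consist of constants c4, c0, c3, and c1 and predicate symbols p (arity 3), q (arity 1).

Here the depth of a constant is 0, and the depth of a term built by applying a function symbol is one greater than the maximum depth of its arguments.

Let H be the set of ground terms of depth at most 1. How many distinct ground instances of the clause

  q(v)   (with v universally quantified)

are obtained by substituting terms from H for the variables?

4

Ground terms of depth ≤ 1:
  With no function symbols every ground term is a constant, so there are exactly 4 ground terms at every depth bound.
  N_0 = 4
  N_1 = 4
  Explicitly: c4, c0, c3, c1.
So there are 4 ground terms available for substitution.
The clause has 1 distinct variable (v), which appears in the body. In the free term algebra distinct substitutions yield syntactically distinct ground instances.
Number of ground instances = 4.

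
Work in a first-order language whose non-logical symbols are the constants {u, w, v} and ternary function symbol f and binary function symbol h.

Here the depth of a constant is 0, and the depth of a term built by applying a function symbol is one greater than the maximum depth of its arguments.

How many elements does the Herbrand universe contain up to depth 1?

39

Let N_k = |{terms of depth ≤ k}|. Then N_0 = 3 and N_k = 3 + N_{k-1}^3 + N_{k-1}^2 for k ≥ 1 (one summand per function symbol, arity giving the exponent).
N_0 = 3
N_1 = 3 + 3^3 + 3^2 = 39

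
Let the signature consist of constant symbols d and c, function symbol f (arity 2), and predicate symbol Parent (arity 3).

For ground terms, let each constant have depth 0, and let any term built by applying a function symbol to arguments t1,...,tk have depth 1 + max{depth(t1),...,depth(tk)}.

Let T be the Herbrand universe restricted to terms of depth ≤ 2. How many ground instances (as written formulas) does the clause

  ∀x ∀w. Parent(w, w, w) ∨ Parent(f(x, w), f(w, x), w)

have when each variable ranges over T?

Ground terms of depth ≤ 2:
  Count level by level. With function symbols f/2, the terms of depth ≤ k are the 2 constants together with each function applied to depth-≤(k−1) tuples, so N_k = 2 + N_{k-1}^2.
  N_0 = 2
  N_1 = 2 + 2^2 = 6
  N_2 = 2 + 6^2 = 38
So there are 38 ground terms available for substitution.
Each of x, w ranges independently over the available ground terms, and distinct assignments produce distinct instances.
Number of ground instances = 38^2 = 1444.

1444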